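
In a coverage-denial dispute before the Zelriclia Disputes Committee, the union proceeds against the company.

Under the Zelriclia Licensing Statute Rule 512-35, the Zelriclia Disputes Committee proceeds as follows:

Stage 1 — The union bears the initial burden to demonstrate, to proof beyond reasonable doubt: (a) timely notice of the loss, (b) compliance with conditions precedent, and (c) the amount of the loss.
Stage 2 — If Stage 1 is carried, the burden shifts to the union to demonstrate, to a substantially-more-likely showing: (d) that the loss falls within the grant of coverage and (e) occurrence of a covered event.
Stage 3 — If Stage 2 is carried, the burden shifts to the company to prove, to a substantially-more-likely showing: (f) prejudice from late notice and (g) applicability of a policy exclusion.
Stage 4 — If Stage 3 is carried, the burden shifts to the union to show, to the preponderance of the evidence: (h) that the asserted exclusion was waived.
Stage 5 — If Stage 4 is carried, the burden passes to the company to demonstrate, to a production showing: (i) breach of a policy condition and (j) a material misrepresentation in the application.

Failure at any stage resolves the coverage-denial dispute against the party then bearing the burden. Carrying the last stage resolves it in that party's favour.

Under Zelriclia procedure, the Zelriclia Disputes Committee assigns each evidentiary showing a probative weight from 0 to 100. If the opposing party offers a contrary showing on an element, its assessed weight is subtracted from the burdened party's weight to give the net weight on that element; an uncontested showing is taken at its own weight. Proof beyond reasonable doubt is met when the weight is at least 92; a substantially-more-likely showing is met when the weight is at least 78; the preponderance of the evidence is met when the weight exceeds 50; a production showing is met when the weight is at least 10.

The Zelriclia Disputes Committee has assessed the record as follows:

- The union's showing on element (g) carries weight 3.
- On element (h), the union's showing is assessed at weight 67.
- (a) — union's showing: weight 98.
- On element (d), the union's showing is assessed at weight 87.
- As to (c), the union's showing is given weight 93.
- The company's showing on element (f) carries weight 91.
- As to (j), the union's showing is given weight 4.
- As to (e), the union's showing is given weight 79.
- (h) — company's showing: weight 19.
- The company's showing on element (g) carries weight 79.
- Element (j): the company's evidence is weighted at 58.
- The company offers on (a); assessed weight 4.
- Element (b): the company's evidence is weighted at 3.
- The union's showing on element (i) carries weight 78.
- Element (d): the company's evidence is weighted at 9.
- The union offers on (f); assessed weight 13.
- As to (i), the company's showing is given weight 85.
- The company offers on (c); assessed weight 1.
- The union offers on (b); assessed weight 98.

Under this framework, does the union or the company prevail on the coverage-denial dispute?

At Stage 1 the union must meet proof beyond reasonable doubt (weight is at least 92): on (a) the weight is 98 less the opposing 4 gives net 94, which does reach 92, so (a) meets the standard; on (b) the weight is 98 less the opposing 3 gives net 95, which does reach 92, so (b) meets the standard; on (c) the weight is 93 less the opposing 1 gives net 92, ≥ 92, so (c) meets the standard.
  Stage 1 carried; the burden remains with the union.
At Stage 2 the union must meet a substantially-more-likely showing (weight is at least 78): on (d) the weight is 87 less the opposing 9 gives net 78, which does reach 78, so (d) meets the standard; on (e) the weight is 79, ≥ 78, so (e) meets the standard.
  Stage 2 is satisfied; the onus moves to the company.
At Stage 3 the company must meet a substantially-more-likely showing (weight is at least 78): on (f) the weight is 91 less the opposing 13 gives net 78, ≥ 78, so (f) meets the standard; on (g) the weight is 79 less the opposing 3 gives net 76, < 78, so (g) does not meet the standard.
  The company does not carry Stage 3.
The union prevails.

union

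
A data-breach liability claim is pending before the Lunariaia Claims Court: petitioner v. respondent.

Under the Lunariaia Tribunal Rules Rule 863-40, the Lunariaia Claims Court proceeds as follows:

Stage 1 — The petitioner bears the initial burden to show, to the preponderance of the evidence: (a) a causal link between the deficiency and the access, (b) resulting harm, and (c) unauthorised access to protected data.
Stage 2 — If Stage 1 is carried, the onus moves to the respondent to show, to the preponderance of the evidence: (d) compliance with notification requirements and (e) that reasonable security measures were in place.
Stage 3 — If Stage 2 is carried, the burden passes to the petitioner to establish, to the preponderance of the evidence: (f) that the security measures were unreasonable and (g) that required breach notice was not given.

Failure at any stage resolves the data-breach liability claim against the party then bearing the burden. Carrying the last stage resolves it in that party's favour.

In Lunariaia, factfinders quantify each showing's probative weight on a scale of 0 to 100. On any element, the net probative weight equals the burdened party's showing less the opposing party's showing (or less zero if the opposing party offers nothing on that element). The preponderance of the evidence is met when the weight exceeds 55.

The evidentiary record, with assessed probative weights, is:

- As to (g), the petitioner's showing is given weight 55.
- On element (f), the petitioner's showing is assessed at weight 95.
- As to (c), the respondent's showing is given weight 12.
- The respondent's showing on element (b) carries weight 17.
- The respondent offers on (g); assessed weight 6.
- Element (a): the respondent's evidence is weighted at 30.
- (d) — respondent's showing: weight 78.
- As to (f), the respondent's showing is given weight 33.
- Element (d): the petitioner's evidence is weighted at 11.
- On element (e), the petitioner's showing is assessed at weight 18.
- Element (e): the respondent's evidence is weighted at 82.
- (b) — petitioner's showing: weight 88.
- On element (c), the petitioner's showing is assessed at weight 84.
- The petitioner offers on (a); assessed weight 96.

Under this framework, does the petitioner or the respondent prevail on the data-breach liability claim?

Stage 1 — burden on petitioner; standard: the preponderance of the evidence (weight exceeds 55).
    (a): 96 − 30 = 66 > 55 [met]
    (b): 88 − 17 = 71 > 55 [met]
    (c): 84 − 12 = 72 > 55 [met]
  Stage 1 is satisfied; the onus moves to the respondent.
Stage 2 — burden on respondent; standard: the preponderance of the evidence (weight exceeds 55).
    (d): 78 − 11 = 67 > 55 [met]
    (e): 82 − 18 = 64 > 55 [met]
  Stage 2 is satisfied; the onus moves to the petitioner.
Stage 3 — burden on petitioner; standard: the preponderance of the evidence (weight exceeds 55).
    (f): 95 − 33 = 62 > 55 [met]
    (g): 55 − 6 = 49 ≤ 55 [not met]
  The petitioner does not carry Stage 3.
The respondent prevails.

respondent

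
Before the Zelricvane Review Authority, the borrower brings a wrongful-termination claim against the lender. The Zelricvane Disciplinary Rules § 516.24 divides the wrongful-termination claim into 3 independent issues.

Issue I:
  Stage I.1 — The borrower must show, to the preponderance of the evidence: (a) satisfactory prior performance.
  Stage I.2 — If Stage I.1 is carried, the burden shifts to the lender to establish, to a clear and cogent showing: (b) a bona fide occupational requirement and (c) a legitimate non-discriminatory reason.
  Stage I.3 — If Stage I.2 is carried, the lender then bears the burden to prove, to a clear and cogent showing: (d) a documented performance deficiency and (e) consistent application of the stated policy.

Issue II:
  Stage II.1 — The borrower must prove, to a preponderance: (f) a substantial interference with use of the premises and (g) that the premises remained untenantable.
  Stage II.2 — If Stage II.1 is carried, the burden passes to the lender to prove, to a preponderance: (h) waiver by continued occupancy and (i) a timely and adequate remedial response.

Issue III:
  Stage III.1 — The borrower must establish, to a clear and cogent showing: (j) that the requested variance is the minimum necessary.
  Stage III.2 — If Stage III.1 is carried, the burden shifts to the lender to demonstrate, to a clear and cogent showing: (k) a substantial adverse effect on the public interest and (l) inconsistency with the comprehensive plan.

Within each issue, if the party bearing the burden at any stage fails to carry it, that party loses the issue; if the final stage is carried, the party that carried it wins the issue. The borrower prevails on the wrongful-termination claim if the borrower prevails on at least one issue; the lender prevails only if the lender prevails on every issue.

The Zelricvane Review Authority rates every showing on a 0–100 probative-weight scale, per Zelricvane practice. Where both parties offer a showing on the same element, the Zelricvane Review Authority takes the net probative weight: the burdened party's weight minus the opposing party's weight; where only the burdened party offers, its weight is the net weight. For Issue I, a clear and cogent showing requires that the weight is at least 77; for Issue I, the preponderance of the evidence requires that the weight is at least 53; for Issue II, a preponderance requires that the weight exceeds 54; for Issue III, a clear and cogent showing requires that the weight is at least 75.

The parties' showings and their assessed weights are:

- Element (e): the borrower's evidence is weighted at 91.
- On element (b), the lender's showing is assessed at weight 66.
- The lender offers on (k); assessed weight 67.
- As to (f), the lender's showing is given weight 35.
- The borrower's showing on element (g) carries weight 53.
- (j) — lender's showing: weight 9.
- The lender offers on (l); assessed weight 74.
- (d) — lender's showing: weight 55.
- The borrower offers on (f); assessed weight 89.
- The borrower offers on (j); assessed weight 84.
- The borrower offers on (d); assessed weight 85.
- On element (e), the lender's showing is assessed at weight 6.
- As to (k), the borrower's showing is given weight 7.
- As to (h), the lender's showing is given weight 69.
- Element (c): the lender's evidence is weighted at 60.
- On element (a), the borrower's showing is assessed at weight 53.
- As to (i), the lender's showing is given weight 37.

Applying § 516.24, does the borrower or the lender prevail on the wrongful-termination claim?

borrower

— Issue I —
Stage I.1 (borrower, the preponderance of the evidence, weight is at least 53): (a) 53 ≥ 53 — meets.
  Stage I.1 is satisfied; the onus moves to the lender.
Stage I.2 (lender, a clear and cogent showing, weight is at least 77): (b) 66 < 77 — fails; (c) 60 < 77 — fails.
  Stage I.2 not carried; the lender fails its burden.
The borrower prevails on this issue.
— Issue II —
Stage II.1 — burden on borrower; standard: a preponderance (weight exceeds 54).
    (f): 89 − 35 = 54 ≤ 54 [not met]
    (g): 53 ≤ 54 [not met]
  Stage II.1 not carried; the borrower fails its burden.
The lender prevails on this issue.
— Issue III —
Stage III.1 — burden on borrower; standard: a clear and cogent showing (weight is at least 75).
    (j): 84 − 9 = 75 ≥ 75 [met]
  Stage III.1 is satisfied; the onus moves to the lender.
Stage III.2 — burden on lender; standard: a clear and cogent showing (weight is at least 75).
    (k): 67 − 7 = 60 < 75 [not met]
    (l): 74 < 75 [not met]
  Not every element is met, so the lender fails to carry Stage III.2.
So the borrower prevails on this issue.
Per-issue: Issue I → borrower; Issue II → lender; Issue III → borrower. The borrower must prevail on at least one issue; overall, the borrower prevails.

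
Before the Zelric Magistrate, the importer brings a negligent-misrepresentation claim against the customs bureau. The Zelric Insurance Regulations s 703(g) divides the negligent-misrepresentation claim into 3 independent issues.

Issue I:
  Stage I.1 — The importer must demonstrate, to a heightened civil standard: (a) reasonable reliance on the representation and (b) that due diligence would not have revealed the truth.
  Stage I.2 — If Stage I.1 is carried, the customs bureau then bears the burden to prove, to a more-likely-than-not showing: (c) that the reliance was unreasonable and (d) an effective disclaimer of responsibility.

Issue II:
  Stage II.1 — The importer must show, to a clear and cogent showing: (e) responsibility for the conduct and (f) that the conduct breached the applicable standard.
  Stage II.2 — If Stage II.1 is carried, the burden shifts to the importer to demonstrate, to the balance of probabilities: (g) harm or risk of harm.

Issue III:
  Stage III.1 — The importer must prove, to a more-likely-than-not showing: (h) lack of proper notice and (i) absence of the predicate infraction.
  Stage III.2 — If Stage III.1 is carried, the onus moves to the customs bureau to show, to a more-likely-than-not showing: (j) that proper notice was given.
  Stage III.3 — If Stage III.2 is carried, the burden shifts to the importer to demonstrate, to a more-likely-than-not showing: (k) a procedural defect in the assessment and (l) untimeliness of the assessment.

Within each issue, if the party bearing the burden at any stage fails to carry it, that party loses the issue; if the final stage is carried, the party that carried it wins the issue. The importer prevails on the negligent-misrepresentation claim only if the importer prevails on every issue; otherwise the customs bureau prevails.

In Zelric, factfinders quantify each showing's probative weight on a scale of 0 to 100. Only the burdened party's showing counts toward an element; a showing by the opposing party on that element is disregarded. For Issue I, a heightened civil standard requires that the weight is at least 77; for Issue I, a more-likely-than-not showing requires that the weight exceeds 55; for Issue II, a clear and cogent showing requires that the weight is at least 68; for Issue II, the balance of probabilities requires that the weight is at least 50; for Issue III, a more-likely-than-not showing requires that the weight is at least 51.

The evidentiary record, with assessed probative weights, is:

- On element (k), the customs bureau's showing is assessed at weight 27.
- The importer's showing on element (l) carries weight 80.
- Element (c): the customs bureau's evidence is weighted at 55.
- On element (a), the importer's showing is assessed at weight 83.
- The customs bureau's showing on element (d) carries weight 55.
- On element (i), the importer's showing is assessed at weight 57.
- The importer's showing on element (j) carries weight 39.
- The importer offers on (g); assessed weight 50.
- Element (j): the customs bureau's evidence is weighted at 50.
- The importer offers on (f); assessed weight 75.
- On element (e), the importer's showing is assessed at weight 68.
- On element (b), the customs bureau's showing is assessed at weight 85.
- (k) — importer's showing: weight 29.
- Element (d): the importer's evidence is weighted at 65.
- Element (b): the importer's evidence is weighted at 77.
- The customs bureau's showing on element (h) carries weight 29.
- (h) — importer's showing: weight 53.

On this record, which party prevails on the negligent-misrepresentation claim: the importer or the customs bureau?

— Issue I —
Stage I.1 (importer, a heightened civil standard, weight is at least 77): (a) 83 ≥ 77 — meets; (b) 77 (customs bureau's 85 disregarded) ≥ 77 — meets.
  All elements met. The burden passes to the customs bureau.
Stage I.2 (customs bureau, a more-likely-than-not showing, weight exceeds 55): (c) 55 ≤ 55 — fails; (d) 55 (importer's 65 disregarded) ≤ 55 — fails.
  The customs bureau does not carry Stage I.2.
So the importer prevails on this issue.
— Issue II —
Stage II.1 (importer, a clear and cogent showing, weight is at least 68): (e) 68 ≥ 68 — meets; (f) 75 ≥ 68 — meets.
  All elements met. The importer retains the burden for Stage II.2.
Stage II.2 (importer, the balance of probabilities, weight is at least 50): (g) 50 ≥ 50 — meets.
  The importer carries the last stage.
All stages carried — the importer prevails on this issue.
— Issue III —
Stage III.1 — burden on importer; standard: a more-likely-than-not showing (weight is at least 51).
    (h): 53 (customs bureau's 29 disregarded) ≥ 51 [met]
    (i): 57 ≥ 51 [met]
  Stage III.1 carried; the burden shifts to the customs bureau.
Stage III.2 — burden on customs bureau; standard: a more-likely-than-not showing (weight is at least 51).
    (j): 50 (importer's 39 disregarded) < 51 [not met]
  Not every element is met, so the customs bureau fails to carry Stage III.2.
The analysis ends at Stage III.2; the importer prevails on this issue.
Per-issue: Issue I → importer; Issue II → importer; Issue III → importer. The importer must prevail on every issue; overall, the importer prevails.

importer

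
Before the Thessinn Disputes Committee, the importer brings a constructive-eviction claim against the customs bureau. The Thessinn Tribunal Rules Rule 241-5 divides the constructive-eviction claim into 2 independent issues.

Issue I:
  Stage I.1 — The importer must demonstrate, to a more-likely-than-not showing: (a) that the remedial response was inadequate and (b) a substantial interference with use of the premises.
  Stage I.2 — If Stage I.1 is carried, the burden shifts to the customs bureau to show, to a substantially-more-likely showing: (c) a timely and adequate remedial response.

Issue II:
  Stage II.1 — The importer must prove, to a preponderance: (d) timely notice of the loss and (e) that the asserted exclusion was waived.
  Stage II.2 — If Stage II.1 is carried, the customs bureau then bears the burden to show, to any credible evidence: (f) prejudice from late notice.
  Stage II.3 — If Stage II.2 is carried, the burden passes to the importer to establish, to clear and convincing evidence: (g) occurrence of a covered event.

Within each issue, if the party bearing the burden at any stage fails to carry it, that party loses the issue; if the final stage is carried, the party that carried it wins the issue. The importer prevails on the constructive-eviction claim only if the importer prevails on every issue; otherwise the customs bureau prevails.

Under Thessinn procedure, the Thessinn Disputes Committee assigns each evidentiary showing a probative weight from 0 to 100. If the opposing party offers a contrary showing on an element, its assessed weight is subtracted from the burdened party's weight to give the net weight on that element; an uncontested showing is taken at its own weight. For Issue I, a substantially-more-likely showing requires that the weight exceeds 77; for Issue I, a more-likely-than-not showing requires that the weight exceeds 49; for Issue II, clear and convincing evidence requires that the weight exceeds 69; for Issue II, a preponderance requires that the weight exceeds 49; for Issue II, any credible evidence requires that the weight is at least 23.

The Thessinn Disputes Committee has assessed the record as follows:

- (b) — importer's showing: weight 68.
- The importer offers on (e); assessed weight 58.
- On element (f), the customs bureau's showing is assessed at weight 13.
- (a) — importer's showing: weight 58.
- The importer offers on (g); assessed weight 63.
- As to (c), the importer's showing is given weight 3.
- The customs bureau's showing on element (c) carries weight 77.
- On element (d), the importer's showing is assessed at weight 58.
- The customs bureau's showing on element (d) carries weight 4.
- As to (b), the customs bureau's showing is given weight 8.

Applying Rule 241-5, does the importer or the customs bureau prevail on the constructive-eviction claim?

— Issue I —
Stage I.1 (importer, a more-likely-than-not showing, weight exceeds 49): (a) 58 > 49 — meets; (b) net 68−8=60 > 49 — meets.
  Stage I.1 is satisfied; the onus moves to the customs bureau.
Stage I.2 (customs bureau, a substantially-more-likely showing, weight exceeds 77): (c) net 77−3=74 ≤ 77 — fails.
  Not every element is met, so the customs bureau fails to carry Stage I.2.
So the importer prevails on this issue.
— Issue II —
Stage II.1 (importer, a preponderance, weight exceeds 49): (d) net 58−4=54 > 49 — meets; (e) 58 > 49 — meets.
  All elements met. The burden passes to the customs bureau.
Stage II.2 (customs bureau, any credible evidence, weight is at least 23): (f) 13 < 23 — fails.
  Stage II.2 not carried; the customs bureau fails its burden.
So the importer prevails on this issue.
Per-issue: Issue I → importer; Issue II → importer. The importer must prevail on every issue; overall, the importer prevails.

importer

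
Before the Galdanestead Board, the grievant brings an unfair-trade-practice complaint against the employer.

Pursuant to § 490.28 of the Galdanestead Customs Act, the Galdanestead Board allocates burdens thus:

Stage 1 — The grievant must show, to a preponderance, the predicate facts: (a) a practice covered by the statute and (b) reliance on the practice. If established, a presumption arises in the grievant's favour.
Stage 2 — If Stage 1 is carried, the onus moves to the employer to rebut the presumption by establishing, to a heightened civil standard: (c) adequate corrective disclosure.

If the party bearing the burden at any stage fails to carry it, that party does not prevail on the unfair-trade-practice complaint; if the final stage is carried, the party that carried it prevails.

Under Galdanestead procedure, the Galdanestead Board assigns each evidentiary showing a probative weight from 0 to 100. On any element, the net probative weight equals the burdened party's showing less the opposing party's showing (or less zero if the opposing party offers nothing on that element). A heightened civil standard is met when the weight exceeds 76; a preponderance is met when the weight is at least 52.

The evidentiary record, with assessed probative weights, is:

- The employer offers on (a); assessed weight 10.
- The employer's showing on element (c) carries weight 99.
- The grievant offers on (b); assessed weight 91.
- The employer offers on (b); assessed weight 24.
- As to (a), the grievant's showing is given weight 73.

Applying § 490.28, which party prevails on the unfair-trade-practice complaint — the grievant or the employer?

employer

At Stage 1 the grievant must meet a preponderance (weight is at least 52): on (a) the weight is 73 less the opposing 10 gives net 63, which does reach 52, so (a) meets the standard; on (b) the weight is 91 less the opposing 24 gives net 67, which does reach 52, so (b) meets the standard.
  Stage 1 is satisfied; the onus moves to the employer.
At Stage 2 the employer must meet a heightened civil standard (weight exceeds 76): on (c) the weight is 99, > 76, so (c) meets the standard.
  Stage 2 carried; the final stage is satisfied.
All stages carried — the employer prevails.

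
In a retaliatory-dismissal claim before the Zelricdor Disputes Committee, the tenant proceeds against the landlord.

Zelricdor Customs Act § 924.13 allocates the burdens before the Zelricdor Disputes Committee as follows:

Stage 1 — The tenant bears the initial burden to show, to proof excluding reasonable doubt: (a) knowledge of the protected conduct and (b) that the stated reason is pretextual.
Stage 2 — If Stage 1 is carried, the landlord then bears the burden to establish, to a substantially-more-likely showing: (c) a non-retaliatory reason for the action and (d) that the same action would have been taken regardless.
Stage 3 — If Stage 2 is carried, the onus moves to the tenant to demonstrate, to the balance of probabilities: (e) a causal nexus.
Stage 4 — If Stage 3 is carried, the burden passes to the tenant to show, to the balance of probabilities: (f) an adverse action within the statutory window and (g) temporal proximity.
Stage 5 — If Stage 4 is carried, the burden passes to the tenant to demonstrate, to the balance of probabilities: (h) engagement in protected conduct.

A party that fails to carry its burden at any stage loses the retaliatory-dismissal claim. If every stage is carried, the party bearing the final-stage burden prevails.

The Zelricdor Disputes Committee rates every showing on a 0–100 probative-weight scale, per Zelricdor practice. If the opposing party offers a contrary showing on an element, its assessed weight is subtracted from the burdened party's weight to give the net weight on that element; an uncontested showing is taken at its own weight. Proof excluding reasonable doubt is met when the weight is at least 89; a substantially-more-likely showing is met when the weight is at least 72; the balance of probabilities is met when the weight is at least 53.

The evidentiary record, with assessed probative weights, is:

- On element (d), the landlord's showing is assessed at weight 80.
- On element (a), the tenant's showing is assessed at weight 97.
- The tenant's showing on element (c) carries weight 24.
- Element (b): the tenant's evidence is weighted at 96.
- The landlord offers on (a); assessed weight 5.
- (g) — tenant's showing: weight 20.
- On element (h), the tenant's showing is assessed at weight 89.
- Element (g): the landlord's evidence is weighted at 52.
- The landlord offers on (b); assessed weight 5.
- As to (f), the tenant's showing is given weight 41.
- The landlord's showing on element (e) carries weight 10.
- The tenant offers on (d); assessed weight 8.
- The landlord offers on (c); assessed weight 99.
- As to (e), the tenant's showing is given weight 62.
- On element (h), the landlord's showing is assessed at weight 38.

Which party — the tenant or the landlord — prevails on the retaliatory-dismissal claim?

landlord

Stage 1 — burden on tenant; standard: proof excluding reasonable doubt (weight is at least 89).
    (a): 97 − 5 = 92 ≥ 89 [met]
    (b): 96 − 5 = 91 ≥ 89 [met]
  Stage 1 is satisfied; the onus moves to the landlord.
Stage 2 — burden on landlord; standard: a substantially-more-likely showing (weight is at least 72).
    (c): 99 − 24 = 75 ≥ 72 [met]
    (d): 80 − 8 = 72 ≥ 72 [met]
  The landlord carries Stage 2; the tenant now bears the burden.
Stage 3 — burden on tenant; standard: the balance of probabilities (weight is at least 53).
    (e): 62 − 10 = 52 < 53 [not met]
  The tenant does not carry Stage 3.
The landlord prevails.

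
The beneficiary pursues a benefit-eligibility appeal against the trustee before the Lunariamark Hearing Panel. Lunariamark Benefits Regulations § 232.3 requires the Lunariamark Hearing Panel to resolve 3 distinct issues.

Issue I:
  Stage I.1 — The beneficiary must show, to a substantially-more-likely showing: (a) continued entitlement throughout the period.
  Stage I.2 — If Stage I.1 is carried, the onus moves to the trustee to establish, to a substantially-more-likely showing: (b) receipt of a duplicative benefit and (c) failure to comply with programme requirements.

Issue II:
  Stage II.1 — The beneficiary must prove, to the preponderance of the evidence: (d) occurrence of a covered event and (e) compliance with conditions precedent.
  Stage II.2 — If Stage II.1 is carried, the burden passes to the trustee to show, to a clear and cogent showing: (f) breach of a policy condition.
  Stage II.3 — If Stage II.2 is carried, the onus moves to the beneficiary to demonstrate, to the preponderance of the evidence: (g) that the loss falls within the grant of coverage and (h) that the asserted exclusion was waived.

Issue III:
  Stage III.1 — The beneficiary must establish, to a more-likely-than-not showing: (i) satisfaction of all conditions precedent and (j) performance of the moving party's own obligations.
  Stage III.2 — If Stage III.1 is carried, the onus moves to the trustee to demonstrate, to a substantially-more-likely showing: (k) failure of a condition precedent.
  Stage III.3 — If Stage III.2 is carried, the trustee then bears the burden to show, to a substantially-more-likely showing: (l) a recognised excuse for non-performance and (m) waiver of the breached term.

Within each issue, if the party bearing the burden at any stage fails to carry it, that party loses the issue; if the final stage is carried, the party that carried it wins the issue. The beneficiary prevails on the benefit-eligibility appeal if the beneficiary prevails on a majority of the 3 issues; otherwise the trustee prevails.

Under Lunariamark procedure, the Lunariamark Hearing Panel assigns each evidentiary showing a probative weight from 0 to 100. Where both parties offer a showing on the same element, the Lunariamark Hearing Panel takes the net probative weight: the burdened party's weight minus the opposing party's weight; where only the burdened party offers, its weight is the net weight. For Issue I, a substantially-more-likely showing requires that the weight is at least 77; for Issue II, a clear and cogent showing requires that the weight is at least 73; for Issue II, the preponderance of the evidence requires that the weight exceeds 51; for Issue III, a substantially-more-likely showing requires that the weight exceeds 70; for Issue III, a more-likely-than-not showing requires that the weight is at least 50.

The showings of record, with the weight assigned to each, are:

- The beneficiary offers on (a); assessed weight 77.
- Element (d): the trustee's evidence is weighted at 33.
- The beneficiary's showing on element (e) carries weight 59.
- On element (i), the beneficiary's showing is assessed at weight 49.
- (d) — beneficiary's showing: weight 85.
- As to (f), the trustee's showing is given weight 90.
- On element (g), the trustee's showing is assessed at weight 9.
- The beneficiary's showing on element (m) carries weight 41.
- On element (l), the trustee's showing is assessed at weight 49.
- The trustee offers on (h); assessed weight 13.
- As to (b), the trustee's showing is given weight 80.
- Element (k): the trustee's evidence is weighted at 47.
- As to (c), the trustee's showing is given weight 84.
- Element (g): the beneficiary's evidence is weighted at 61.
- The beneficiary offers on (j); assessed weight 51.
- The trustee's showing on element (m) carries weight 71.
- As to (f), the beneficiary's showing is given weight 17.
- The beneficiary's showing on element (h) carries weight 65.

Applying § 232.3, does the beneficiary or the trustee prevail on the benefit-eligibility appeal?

— Issue I —
At Stage I.1 the beneficiary must meet a substantially-more-likely showing (weight is at least 77): on (a) the weight is 77, ≥ 77, so (a) meets the standard.
  Stage I.1 is satisfied; the onus moves to the trustee.
At Stage I.2 the trustee must meet a substantially-more-likely showing (weight is at least 77): on (b) the weight is 80, which does reach 77, so (b) meets the standard; on (c) the weight is 84, ≥ 77, so (c) meets the standard.
  Stage I.2 carried; the final stage is satisfied.
With every stage satisfied, the trustee prevails on this issue.
— Issue II —
Stage II.1 — burden on beneficiary; standard: the preponderance of the evidence (weight exceeds 51).
    (d): 85 − 33 = 52 > 51 [met]
    (e): 59 > 51 [met]
  All elements met. The burden passes to the trustee.
Stage II.2 — burden on trustee; standard: a clear and cogent showing (weight is at least 73).
    (f): 90 − 17 = 73 ≥ 73 [met]
  Stage II.2 carried; the burden shifts to the beneficiary.
Stage II.3 — burden on beneficiary; standard: the preponderance of the evidence (weight exceeds 51).
    (g): 61 − 9 = 52 > 51 [met]
    (h): 65 − 13 = 52 > 51 [met]
  Stage II.3 carried; the final stage is satisfied.
All stages carried — the beneficiary prevails on this issue.
— Issue III —
Stage III.1 — burden on beneficiary; standard: a more-likely-than-not showing (weight is at least 50).
    (i): 49 < 50 [not met]
    (j): 51 ≥ 50 [met]
  Not every element is met, so the beneficiary fails to carry Stage III.1.
The analysis ends at Stage III.1; the trustee prevails on this issue.
Per-issue: Issue I → trustee; Issue II → beneficiary; Issue III → trustee. The beneficiary must prevail on a majority of issues; overall, the trustee prevails.

trustee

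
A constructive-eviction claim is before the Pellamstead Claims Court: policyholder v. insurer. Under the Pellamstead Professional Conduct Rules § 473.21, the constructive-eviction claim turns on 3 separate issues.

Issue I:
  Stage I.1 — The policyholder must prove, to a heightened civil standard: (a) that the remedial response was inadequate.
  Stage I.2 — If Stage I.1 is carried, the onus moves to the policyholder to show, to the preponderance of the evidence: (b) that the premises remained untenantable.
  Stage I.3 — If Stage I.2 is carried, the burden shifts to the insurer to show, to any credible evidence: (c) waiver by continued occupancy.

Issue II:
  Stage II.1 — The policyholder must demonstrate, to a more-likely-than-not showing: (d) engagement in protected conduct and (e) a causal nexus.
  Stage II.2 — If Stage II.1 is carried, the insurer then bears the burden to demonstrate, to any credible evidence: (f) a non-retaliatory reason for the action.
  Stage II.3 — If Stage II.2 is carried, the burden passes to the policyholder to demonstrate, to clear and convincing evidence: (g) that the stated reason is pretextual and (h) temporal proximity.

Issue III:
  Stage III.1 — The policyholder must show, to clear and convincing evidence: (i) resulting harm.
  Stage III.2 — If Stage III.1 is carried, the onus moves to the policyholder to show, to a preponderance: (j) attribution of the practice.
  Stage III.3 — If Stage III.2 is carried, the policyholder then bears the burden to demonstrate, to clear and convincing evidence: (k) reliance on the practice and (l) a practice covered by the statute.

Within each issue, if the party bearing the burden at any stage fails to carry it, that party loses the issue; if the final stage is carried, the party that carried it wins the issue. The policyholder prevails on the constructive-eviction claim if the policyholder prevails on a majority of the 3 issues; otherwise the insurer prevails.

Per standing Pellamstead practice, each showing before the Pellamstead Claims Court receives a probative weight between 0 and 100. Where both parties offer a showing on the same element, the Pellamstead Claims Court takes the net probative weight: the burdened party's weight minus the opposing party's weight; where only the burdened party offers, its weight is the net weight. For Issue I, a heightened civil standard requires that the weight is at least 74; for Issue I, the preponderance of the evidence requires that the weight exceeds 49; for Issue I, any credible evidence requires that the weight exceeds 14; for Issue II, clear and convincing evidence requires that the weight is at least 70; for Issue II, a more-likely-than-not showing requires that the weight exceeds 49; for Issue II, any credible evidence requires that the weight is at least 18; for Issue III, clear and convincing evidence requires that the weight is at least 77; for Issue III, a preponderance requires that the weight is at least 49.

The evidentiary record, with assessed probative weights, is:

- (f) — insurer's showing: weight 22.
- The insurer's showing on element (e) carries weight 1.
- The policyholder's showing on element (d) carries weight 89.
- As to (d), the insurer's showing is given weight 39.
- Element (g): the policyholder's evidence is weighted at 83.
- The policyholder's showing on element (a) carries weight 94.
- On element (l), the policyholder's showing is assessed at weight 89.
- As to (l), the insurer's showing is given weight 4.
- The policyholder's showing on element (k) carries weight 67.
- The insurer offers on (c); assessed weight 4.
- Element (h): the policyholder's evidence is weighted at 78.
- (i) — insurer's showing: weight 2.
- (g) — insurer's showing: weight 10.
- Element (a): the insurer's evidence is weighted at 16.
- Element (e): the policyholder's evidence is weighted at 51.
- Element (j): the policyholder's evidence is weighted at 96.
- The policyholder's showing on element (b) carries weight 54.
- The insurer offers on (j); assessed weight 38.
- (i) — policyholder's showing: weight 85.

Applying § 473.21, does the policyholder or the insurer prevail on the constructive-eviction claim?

policyholder

— Issue I —
At Stage I.1 the policyholder must meet a heightened civil standard (weight is at least 74): on (a) the weight is 94 less the opposing 16 gives net 78, ≥ 74, so (a) meets the standard.
  All elements met. The policyholder retains the burden for Stage I.2.
At Stage I.2 the policyholder must meet the preponderance of the evidence (weight exceeds 49): on (b) the weight is 54, > 49, so (b) meets the standard.
  Stage I.2 is satisfied; the onus moves to the insurer.
At Stage I.3 the insurer must meet any credible evidence (weight exceeds 14): on (c) the weight is 4, which does not exceed 14, so (c) does not meet the standard.
  The insurer does not carry Stage I.3.
The analysis ends at Stage I.3; the policyholder prevails on this issue.
— Issue II —
Stage II.1 (policyholder, a more-likely-than-not showing, weight exceeds 49): (d) net 89−39=50 > 49 — meets; (e) net 51−1=50 > 49 — meets.
  Stage II.1 carried; the burden shifts to the insurer.
Stage II.2 (insurer, any credible evidence, weight is at least 18): (f) 22 ≥ 18 — meets.
  The insurer carries Stage II.2; the policyholder now bears the burden.
Stage II.3 (policyholder, clear and convincing evidence, weight is at least 70): (g) net 83−10=73 ≥ 70 — meets; (h) 78 ≥ 70 — meets.
  Stage II.3 carried; the final stage is satisfied.
All stages carried — the policyholder prevails on this issue.
— Issue III —
Stage III.1 (policyholder, clear and convincing evidence, weight is at least 77): (i) net 85−2=83 ≥ 77 — meets.
  All elements met. The policyholder retains the burden for Stage III.2.
Stage III.2 (policyholder, a preponderance, weight is at least 49): (j) net 96−38=58 ≥ 49 — meets.
  All elements met. The policyholder retains the burden for Stage III.3.
Stage III.3 (policyholder, clear and convincing evidence, weight is at least 77): (k) 67 < 77 — fails; (l) net 89−4=85 ≥ 77 — meets.
  The policyholder does not carry Stage III.3.
So the insurer prevails on this issue.
Per-issue: Issue I → policyholder; Issue II → policyholder; Issue III → insurer. The policyholder must prevail on a majority of issues; overall, the policyholder prevails.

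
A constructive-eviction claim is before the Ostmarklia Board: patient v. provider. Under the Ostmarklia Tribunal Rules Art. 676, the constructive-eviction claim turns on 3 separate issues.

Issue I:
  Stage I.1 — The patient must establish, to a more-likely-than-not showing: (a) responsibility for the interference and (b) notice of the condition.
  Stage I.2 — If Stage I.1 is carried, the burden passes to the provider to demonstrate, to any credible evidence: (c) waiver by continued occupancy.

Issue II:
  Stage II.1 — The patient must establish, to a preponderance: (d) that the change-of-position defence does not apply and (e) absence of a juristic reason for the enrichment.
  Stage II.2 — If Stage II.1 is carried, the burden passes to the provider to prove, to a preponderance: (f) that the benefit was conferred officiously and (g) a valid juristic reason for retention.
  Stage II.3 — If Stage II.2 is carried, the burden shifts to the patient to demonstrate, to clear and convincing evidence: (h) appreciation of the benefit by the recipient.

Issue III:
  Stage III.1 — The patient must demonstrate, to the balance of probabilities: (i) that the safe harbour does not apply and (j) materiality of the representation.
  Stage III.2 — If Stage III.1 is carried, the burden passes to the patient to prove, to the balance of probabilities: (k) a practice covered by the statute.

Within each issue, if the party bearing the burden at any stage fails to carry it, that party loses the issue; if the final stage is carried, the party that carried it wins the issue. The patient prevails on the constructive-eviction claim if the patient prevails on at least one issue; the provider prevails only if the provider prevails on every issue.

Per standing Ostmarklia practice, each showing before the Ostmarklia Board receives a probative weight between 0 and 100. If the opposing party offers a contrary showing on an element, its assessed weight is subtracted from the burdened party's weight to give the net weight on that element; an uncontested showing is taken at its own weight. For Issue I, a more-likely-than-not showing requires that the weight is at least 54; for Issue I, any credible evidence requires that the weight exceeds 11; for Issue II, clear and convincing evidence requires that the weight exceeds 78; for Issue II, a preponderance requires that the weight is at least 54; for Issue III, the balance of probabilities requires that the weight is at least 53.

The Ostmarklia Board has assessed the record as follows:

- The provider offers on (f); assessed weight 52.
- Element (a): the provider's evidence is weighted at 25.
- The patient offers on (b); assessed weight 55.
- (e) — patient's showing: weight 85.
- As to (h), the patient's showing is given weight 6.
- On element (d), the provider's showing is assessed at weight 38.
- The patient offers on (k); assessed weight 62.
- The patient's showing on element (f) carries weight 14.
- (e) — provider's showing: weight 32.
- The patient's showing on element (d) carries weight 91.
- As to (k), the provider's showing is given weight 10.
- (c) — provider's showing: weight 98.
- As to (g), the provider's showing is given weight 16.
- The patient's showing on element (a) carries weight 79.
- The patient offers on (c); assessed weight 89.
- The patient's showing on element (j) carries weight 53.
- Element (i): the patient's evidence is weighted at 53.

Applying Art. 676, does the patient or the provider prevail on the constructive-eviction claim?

patient

— Issue I —
Stage I.1 (patient, a more-likely-than-not showing, weight is at least 54): (a) net 79−25=54 ≥ 54 — meets; (b) 55 ≥ 54 — meets.
  All elements met. The burden passes to the provider.
Stage I.2 (provider, any credible evidence, weight exceeds 11): (c) net 98−89=9 ≤ 11 — fails.
  The provider does not carry Stage I.2.
So the patient prevails on this issue.
— Issue II —
Stage II.1 — burden on patient; standard: a preponderance (weight is at least 54).
    (d): 91 − 38 = 53 < 54 [not met]
    (e): 85 − 32 = 53 < 54 [not met]
  Not every element is met, so the patient fails to carry Stage II.1.
The analysis ends at Stage II.1; the provider prevails on this issue.
— Issue III —
At Stage III.1 the patient must meet the balance of probabilities (weight is at least 53): on (i) the weight is 53, ≥ 53, so (i) meets the standard; on (j) the weight is 53, ≥ 53, so (j) meets the standard.
  Stage III.1 is satisfied; the patient continues to bear the burden.
At Stage III.2 the patient must meet the balance of probabilities (weight is at least 53): on (k) the weight is 62 less the opposing 10 gives net 52, < 53, so (k) does not meet the standard.
  The patient does not carry Stage III.2.
The provider prevails on this issue.
Per-issue: Issue I → patient; Issue II → provider; Issue III → provider. The patient must prevail on at least one issue; overall, the patient prevails.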